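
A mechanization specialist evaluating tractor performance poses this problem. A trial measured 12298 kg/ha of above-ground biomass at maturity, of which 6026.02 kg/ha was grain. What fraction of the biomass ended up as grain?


HI = grain_yield / biomass
   = 6026.02 / 12298
   = 0.49


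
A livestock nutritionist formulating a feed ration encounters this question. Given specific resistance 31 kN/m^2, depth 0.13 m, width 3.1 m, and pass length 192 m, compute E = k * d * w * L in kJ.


E = k * d * w * L
  = 31 * 0.13 * 3.1 * 192
  = 2398.66 kJ


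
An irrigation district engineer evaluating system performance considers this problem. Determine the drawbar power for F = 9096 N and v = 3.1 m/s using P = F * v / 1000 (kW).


P = F * v / 1000
  = 9096 * 3.1 / 1000
  = 28197.60 / 1000
  = 28.20 kW


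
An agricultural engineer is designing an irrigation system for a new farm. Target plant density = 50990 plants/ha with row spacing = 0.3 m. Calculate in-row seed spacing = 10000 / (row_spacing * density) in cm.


spacing = 10000 / (row_sp * density)
        = 10000 / (0.3 * 50990)
        = 10000 / 15297
        = 0.65372 m = 65.37 cm


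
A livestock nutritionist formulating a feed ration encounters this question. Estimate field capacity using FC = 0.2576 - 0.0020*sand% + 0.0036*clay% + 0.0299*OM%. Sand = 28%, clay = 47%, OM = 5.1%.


FC = 0.2576 - 0.0020*28 + 0.0036*47 + 0.0299*5.1
   = 0.2576 - 0.0560 + 0.1692 + 0.1525
   = 0.5233


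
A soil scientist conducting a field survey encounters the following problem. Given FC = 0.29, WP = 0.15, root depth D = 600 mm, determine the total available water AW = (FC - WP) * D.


AW = (FC - WP) * D
   = (0.29 - 0.15) * 600
   = 0.14 * 600
   = 84 mm


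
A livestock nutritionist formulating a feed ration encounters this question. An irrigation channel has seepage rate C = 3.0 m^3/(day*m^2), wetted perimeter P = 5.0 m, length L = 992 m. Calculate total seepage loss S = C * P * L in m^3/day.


S = C * P * L
  = 3.0 * 5.0 * 992
  = 14880 m^3/day


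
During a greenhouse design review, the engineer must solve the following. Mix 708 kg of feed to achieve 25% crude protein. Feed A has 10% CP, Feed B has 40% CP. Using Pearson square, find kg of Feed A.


parts_A = CP_b - target = 40 - 25 = 15
parts_B = target - CP_a = 25 - 10 = 15
total_parts = 15 + 15 = 30
Feed A = 708 * 15 / 30 = 354 kg
Feed B = 708 * 15 / 30 = 354 kg


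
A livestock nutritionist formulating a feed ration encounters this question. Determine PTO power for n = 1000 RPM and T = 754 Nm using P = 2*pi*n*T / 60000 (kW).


P = 2*pi*n*T / 60000
  = 2*pi * 1000 * 754 / 60000
  = 4737521.72 / 60000
  = 78.96 kW


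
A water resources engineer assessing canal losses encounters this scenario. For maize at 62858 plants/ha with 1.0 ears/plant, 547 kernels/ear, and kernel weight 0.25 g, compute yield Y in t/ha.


Y = density * ears * kernels * kw
  = 62858 * 1.0 * 547 * 0.25 g/ha
  = 8595831.50 g/ha
  = 8595.83 kg/ha = 8.60 t/ha


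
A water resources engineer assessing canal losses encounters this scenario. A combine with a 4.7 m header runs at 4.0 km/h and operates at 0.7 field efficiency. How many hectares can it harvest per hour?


C = w * v * eta_f / 10
  = 4.7 * 4.0 * 0.7 / 10
  = 13.16 / 10
  = 1.32 ha/h


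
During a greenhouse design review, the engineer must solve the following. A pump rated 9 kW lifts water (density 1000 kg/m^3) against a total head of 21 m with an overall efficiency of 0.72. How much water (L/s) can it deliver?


Q = (P * 1000 * eta) / (rho * g * H)
  = (9 * 1000 * 0.72) / (1000 * 9.81 * 21)
  = 6480 / 206010
  = 0.03145 m^3/s = 31.45 L/s


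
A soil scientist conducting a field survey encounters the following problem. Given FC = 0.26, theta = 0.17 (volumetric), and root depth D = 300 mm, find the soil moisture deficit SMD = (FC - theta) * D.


SMD = (FC - theta) * D
    = (0.26 - 0.17) * 300
    = 0.090 * 300
    = 27 mm


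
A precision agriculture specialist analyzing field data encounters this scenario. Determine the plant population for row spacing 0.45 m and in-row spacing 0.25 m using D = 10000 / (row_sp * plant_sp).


D = 10000 / (row_sp * plant_sp)
  = 10000 / (0.45 * 0.25)
  = 10000 / 0.1125
  = 88888.89 plants/ha


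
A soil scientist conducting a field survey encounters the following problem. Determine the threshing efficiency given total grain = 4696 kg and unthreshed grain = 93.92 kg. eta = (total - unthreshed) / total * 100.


eta = (total - unthreshed) / total * 100
    = (4696 - 93.92) / 4696 * 100
    = 4602.08 / 4696 * 100
    = 98%


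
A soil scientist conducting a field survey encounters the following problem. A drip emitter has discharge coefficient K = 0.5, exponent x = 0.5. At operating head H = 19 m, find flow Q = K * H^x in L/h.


Q = K * H^x
  = 0.5 * 19^0.5
  = 0.5 * 4.3589
  = 2.18 L/h


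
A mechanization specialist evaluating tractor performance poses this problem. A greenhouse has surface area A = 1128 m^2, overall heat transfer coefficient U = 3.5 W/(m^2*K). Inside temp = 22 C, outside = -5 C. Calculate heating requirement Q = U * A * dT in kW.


dT = 22 - (-5) = 27 K
Q = U * A * dT
  = 3.5 * 1128 * 27
  = 106596 W = 106.60 kW


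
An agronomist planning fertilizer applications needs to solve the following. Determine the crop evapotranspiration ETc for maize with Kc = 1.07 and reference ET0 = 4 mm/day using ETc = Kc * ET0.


ETc = Kc * ET0
    = 1.07 * 4
    = 4.28 mm/day


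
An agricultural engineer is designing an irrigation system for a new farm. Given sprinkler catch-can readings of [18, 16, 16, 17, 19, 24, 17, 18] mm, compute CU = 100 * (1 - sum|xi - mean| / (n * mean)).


xbar = 145 / 8 = 18.125
sum|xi - xbar| = 13.500
CU = 100 * (1 - 13.500 / (8 * 18.125))
   = 100 * (1 - 0.0931)
   = 90.69%


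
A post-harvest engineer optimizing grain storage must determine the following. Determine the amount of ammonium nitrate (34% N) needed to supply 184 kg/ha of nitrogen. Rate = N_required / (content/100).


Rate = N_required / (N_content / 100)
     = 184 / (34 / 100)
     = 184 / 0.34
     = 541.18 kg/ha


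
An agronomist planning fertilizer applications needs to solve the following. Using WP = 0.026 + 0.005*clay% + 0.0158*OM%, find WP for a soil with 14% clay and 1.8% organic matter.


WP = 0.026 + 0.005*14 + 0.0158*1.8
   = 0.026 + 0.0700 + 0.0284
   = 0.1244


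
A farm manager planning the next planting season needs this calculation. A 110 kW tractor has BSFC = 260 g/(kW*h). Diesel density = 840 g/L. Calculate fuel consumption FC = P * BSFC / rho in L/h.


FC = P * BSFC / rho_fuel
   = 110 * 260 / 840
   = 28600 / 840
   = 34.05 L/h


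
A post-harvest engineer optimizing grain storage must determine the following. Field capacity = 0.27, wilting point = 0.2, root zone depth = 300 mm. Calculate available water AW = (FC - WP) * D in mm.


AW = (FC - WP) * D
   = (0.27 - 0.2) * 300
   = 0.07 * 300
   = 21 mm


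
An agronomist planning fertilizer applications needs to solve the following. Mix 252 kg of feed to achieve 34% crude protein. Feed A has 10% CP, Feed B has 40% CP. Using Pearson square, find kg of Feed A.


parts_A = CP_b - target = 40 - 34 = 6
parts_B = target - CP_a = 34 - 10 = 24
total_parts = 6 + 24 = 30
Feed A = 252 * 6 / 30 = 50.40 kg
Feed B = 252 * 24 / 30 = 201.60 kg

50.40 kg


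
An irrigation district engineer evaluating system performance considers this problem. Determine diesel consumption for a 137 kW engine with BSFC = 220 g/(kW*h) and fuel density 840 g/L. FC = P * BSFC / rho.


FC = P * BSFC / rho_fuel
   = 137 * 220 / 840
   = 30140 / 840
   = 35.88 L/h


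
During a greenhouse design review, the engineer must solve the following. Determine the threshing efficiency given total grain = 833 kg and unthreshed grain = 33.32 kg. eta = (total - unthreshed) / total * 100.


eta = (total - unthreshed) / total * 100
    = (833 - 33.32) / 833 * 100
    = 799.68 / 833 * 100
    = 96%


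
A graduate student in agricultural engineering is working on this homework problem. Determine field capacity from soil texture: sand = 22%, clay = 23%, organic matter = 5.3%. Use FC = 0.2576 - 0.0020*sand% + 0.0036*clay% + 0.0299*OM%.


FC = 0.2576 - 0.0020*22 + 0.0036*23 + 0.0299*5.3
   = 0.2576 - 0.0440 + 0.0828 + 0.1585
   = 0.4549


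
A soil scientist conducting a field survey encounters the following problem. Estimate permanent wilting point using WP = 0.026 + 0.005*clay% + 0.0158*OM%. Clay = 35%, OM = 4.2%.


WP = 0.026 + 0.005*35 + 0.0158*4.2
   = 0.026 + 0.1750 + 0.0664
   = 0.2674


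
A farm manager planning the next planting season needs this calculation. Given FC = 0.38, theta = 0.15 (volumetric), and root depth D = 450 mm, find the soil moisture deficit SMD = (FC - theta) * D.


SMD = (FC - theta) * D
    = (0.38 - 0.15) * 450
    = 0.230 * 450
    = 103.50 mm


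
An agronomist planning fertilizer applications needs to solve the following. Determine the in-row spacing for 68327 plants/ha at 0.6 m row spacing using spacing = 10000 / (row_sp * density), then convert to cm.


spacing = 10000 / (row_sp * density)
        = 10000 / (0.6 * 68327)
        = 10000 / 40996.20
        = 0.24393 m = 24.39 cm


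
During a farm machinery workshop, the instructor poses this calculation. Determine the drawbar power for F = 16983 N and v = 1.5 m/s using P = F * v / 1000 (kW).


P = F * v / 1000
  = 16983 * 1.5 / 1000
  = 25474.50 / 1000
  = 25.47 kW


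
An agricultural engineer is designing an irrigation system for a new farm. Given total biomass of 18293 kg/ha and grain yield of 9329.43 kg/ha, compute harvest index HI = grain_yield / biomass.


HI = grain_yield / biomass
   = 9329.43 / 18293
   = 0.51


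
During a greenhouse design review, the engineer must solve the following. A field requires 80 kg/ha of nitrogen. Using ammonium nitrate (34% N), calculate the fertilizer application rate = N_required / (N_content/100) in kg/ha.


Rate = N_required / (N_content / 100)
     = 80 / (34 / 100)
     = 80 / 0.34
     = 235.29 kg/ha


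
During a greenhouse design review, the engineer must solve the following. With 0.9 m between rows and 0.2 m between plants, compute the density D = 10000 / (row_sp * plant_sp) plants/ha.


D = 10000 / (row_sp * plant_sp)
  = 10000 / (0.9 * 0.2)
  = 10000 / 0.1800
  = 55555.56 plants/ha


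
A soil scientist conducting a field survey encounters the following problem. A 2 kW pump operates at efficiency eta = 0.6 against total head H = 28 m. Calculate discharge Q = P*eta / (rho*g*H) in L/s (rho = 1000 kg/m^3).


Q = (P * 1000 * eta) / (rho * g * H)
  = (2 * 1000 * 0.6) / (1000 * 9.81 * 28)
  = 1200 / 274680
  = 0.00437 m^3/s = 4.37 L/s


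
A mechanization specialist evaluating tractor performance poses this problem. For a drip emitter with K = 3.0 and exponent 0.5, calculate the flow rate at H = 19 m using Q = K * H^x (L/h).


Q = K * H^x
  = 3.0 * 19^0.5
  = 3.0 * 4.3589
  = 13.08 L/h


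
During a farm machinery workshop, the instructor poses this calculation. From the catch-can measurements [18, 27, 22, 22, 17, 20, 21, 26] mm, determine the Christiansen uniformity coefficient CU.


xbar = 173 / 8 = 21.625
sum|xi - xbar| = 21
CU = 100 * (1 - 21 / (8 * 21.625))
   = 100 * (1 - 0.1214)
   = 87.86%


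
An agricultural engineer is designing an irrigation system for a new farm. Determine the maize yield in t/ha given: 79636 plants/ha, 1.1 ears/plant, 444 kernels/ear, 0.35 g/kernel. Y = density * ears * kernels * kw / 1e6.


Y = density * ears * kernels * kw
  = 79636 * 1.1 * 444 * 0.35 g/ha
  = 13612977.84 g/ha
  = 13612.98 kg/ha = 13.61 t/ha


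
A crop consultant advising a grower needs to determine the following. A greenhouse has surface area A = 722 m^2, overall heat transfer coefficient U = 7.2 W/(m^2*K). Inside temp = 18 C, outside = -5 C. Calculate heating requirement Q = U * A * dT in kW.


dT = 18 - (-5) = 23 K
Q = U * A * dT
  = 7.2 * 722 * 23
  = 119563.20 W = 119.56 kW


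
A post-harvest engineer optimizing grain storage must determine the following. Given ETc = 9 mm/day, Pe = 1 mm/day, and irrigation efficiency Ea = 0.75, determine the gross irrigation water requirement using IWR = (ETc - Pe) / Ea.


IWR = (ETc - Pe) / Ea
    = (9 - 1) / 0.75
    = 8 / 0.75
    = 10.67 mm/day


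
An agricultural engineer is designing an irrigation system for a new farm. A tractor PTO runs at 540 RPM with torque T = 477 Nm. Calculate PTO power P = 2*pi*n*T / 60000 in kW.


P = 2*pi*n*T / 60000
  = 2*pi * 540 * 477 / 60000
  = 1618422.87 / 60000
  = 26.97 kW


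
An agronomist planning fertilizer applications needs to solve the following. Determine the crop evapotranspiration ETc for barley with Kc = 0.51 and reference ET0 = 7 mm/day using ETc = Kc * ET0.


ETc = Kc * ET0
    = 0.51 * 7
    = 3.57 mm/day


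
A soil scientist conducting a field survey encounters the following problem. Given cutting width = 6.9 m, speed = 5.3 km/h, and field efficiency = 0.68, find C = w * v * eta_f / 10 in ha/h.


C = w * v * eta_f / 10
  = 6.9 * 5.3 * 0.68 / 10
  = 24.87 / 10
  = 2.49 ha/h


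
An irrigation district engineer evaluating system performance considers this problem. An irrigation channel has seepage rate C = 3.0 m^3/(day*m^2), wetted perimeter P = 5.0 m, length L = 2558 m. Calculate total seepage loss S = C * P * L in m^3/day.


S = C * P * L
  = 3.0 * 5.0 * 2558
  = 38370 m^3/day


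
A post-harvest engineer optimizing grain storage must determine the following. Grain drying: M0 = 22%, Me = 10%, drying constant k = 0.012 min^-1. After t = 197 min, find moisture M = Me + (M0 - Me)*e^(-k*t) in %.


M = Me + (M0 - Me) * e^(-k*t)
  = 10 + (22 - 10) * e^(-0.012*197)
  = 10 + 12 * e^(-2.364)
  = 10 + 12 * 0.09404
  = 10 + 1.1285
  = 11.13%


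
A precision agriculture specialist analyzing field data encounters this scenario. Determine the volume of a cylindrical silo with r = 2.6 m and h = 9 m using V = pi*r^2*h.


V = pi * r^2 * h
  = pi * 2.6^2 * 9
  = pi * 6.76 * 9
  = 191.13 m^3


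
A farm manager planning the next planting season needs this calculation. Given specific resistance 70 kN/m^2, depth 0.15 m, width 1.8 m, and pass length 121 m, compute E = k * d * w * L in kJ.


E = k * d * w * L
  = 70 * 0.15 * 1.8 * 121
  = 2286.90 kJ


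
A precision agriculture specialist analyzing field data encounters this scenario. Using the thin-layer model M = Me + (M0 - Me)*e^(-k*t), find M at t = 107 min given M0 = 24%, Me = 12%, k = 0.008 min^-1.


M = Me + (M0 - Me) * e^(-k*t)
  = 12 + (24 - 12) * e^(-0.008*107)
  = 12 + 12 * e^(-0.856)
  = 12 + 12 * 0.42486
  = 12 + 5.0983
  = 17.10%


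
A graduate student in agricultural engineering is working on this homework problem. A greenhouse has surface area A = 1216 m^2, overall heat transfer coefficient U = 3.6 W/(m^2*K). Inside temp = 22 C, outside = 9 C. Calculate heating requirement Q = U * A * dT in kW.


dT = 22 - (9) = 13 K
Q = U * A * dT
  = 3.6 * 1216 * 13
  = 56908.80 W = 56.91 kW


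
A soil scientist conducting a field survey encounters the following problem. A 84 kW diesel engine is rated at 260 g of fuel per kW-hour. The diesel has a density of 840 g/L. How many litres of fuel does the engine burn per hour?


FC = P * BSFC / rho_fuel
   = 84 * 260 / 840
   = 21840 / 840
   = 26 L/h


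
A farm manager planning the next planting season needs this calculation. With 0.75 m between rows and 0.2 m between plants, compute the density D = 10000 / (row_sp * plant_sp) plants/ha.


D = 10000 / (row_sp * plant_sp)
  = 10000 / (0.75 * 0.2)
  = 10000 / 0.1500
  = 66666.67 plants/ha


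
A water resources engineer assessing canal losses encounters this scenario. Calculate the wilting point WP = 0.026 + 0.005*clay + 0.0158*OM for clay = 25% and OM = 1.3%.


WP = 0.026 + 0.005*25 + 0.0158*1.3
   = 0.026 + 0.1250 + 0.0205
   = 0.1715


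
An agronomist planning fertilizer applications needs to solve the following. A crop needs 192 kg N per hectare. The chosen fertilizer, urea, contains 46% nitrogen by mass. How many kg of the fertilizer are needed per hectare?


Rate = N_required / (N_content / 100)
     = 192 / (46 / 100)
     = 192 / 0.46
     = 417.39 kg/ha


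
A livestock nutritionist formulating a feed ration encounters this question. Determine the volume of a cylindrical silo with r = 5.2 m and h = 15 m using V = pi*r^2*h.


V = pi * r^2 * h
  = pi * 5.2^2 * 15
  = pi * 27.04 * 15
  = 1274.23 m^3


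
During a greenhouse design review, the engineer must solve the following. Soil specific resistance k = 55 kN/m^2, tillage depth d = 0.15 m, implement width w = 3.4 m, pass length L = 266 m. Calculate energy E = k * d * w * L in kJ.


E = k * d * w * L
  = 55 * 0.15 * 3.4 * 266
  = 7461.30 kJ


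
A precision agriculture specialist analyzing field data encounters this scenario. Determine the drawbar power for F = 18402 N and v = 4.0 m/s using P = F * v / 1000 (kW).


P = F * v / 1000
  = 18402 * 4.0 / 1000
  = 73608 / 1000
  = 73.61 kW


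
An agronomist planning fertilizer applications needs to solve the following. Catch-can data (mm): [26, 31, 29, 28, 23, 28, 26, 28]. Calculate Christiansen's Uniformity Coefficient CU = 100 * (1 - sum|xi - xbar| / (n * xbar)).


xbar = 219 / 8 = 27.375
sum|xi - xbar| = 14.250
CU = 100 * (1 - 14.250 / (8 * 27.375))
   = 100 * (1 - 0.0651)
   = 93.49%


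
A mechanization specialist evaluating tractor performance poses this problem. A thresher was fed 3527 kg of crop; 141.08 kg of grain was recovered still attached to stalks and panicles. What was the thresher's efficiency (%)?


eta = (total - unthreshed) / total * 100
    = (3527 - 141.08) / 3527 * 100
    = 3385.92 / 3527 * 100
    = 96%


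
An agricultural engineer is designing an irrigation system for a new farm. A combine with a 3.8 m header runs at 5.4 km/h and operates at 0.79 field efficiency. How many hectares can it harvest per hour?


C = w * v * eta_f / 10
  = 3.8 * 5.4 * 0.79 / 10
  = 16.21 / 10
  = 1.62 ha/h


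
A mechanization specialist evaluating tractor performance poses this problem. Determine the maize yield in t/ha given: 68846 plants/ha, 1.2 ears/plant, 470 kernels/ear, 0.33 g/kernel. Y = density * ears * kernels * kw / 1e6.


Y = density * ears * kernels * kw
  = 68846 * 1.2 * 470 * 0.33 g/ha
  = 12813617.52 g/ha
  = 12813.62 kg/ha = 12.81 t/ha


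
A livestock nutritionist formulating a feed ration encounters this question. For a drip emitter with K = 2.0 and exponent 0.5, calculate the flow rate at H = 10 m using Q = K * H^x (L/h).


Q = K * H^x
  = 2.0 * 10^0.5
  = 2.0 * 3.1623
  = 6.32 L/h


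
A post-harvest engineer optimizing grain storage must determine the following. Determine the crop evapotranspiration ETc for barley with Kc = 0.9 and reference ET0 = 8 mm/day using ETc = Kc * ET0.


ETc = Kc * ET0
    = 0.9 * 8
    = 7.20 mm/day


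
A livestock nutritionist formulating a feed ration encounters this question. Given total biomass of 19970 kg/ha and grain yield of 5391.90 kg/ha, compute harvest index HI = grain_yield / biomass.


HI = grain_yield / biomass
   = 5391.90 / 19970
   = 0.27


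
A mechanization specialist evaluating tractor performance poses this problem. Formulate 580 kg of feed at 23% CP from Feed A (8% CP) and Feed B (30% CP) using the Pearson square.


parts_A = CP_b - target = 30 - 23 = 7
parts_B = target - CP_a = 23 - 8 = 15
total_parts = 7 + 15 = 22
Feed A = 580 * 7 / 22 = 184.55 kg
Feed B = 580 * 15 / 22 = 395.45 kg

184.55 kg


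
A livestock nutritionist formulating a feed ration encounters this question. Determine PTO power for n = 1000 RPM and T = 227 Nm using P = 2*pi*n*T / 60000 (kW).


P = 2*pi*n*T / 60000
  = 2*pi * 1000 * 227 / 60000
  = 1426283.06 / 60000
  = 23.77 kW


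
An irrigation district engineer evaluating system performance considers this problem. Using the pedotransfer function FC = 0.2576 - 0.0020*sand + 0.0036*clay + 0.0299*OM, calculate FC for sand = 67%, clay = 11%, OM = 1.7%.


FC = 0.2576 - 0.0020*67 + 0.0036*11 + 0.0299*1.7
   = 0.2576 - 0.1340 + 0.0396 + 0.0508
   = 0.2140


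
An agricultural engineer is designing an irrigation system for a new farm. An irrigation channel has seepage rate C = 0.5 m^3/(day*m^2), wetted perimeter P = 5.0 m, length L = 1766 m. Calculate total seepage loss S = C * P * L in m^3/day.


S = C * P * L
  = 0.5 * 5.0 * 1766
  = 4415 m^3/day


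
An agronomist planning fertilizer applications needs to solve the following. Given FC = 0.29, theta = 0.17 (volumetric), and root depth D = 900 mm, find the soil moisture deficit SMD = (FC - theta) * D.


SMD = (FC - theta) * D
    = (0.29 - 0.17) * 900
    = 0.120 * 900
    = 108 mm


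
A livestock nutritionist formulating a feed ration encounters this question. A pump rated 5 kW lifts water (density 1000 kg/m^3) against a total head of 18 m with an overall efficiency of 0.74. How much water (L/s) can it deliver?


Q = (P * 1000 * eta) / (rho * g * H)
  = (5 * 1000 * 0.74) / (1000 * 9.81 * 18)
  = 3700 / 176580
  = 0.02095 m^3/s = 20.95 L/s


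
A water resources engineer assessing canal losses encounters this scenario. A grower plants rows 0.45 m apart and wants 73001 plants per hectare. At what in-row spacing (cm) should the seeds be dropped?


spacing = 10000 / (row_sp * density)
        = 10000 / (0.45 * 73001)
        = 10000 / 32850.45
        = 0.30441 m = 30.44 cm


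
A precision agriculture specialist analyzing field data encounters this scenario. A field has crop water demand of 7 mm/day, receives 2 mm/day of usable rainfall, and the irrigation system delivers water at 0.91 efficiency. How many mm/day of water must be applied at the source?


IWR = (ETc - Pe) / Ea
    = (7 - 2) / 0.91
    = 5 / 0.91
    = 5.49 mm/day


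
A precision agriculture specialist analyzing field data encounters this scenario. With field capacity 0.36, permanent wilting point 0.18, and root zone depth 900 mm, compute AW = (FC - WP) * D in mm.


AW = (FC - WP) * D
   = (0.36 - 0.18) * 900
   = 0.18 * 900
   = 162 mm


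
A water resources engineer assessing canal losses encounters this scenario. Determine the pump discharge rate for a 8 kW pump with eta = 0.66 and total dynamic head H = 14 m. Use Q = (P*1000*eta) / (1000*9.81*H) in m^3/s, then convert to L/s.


Q = (P * 1000 * eta) / (rho * g * H)
  = (8 * 1000 * 0.66) / (1000 * 9.81 * 14)
  = 5280 / 137340
  = 0.03844 m^3/s = 38.44 L/s


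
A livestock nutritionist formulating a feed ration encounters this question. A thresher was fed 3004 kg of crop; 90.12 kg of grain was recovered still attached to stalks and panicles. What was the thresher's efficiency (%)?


eta = (total - unthreshed) / total * 100
    = (3004 - 90.12) / 3004 * 100
    = 2913.88 / 3004 * 100
    = 97%


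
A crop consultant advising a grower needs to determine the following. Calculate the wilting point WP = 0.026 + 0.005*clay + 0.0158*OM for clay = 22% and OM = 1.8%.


WP = 0.026 + 0.005*22 + 0.0158*1.8
   = 0.026 + 0.1100 + 0.0284
   = 0.1644


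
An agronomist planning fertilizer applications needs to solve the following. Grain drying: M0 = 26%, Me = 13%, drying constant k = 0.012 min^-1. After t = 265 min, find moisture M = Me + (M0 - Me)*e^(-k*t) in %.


M = Me + (M0 - Me) * e^(-k*t)
  = 13 + (26 - 13) * e^(-0.012*265)
  = 13 + 13 * e^(-3.180)
  = 13 + 13 * 0.04159
  = 13 + 0.5406
  = 13.54%


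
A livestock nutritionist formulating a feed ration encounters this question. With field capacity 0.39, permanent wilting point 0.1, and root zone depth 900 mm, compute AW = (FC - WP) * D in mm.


AW = (FC - WP) * D
   = (0.39 - 0.1) * 900
   = 0.29 * 900
   = 261 mm


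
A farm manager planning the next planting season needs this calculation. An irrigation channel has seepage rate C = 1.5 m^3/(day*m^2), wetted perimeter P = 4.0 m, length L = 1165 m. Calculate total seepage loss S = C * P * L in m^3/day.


S = C * P * L
  = 1.5 * 4.0 * 1165
  = 6990 m^3/day


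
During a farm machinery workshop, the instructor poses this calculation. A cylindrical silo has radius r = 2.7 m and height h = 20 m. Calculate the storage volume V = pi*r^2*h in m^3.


V = pi * r^2 * h
  = pi * 2.7^2 * 20
  = pi * 7.29 * 20
  = 458.04 m^3


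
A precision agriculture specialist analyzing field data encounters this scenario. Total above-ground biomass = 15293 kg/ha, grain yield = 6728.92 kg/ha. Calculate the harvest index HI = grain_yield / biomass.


HI = grain_yield / biomass
   = 6728.92 / 15293
   = 0.44


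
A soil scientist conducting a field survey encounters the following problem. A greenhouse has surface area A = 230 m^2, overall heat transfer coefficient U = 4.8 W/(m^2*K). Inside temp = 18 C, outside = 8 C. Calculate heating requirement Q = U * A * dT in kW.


dT = 18 - (8) = 10 K
Q = U * A * dT
  = 4.8 * 230 * 10
  = 11040 W = 11.04 kW


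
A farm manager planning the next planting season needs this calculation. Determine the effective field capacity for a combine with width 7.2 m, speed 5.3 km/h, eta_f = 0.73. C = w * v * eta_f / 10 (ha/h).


C = w * v * eta_f / 10
  = 7.2 * 5.3 * 0.73 / 10
  = 27.86 / 10
  = 2.79 ha/h


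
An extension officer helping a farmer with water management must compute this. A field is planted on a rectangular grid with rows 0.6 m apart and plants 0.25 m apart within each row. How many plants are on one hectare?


D = 10000 / (row_sp * plant_sp)
  = 10000 / (0.6 * 0.25)
  = 10000 / 0.1500
  = 66666.67 plants/ha


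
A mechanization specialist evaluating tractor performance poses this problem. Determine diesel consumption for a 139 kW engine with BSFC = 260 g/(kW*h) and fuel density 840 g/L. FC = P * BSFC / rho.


FC = P * BSFC / rho_fuel
   = 139 * 260 / 840
   = 36140 / 840
   = 43.02 L/h


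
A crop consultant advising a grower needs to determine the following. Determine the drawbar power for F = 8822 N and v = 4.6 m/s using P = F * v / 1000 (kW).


P = F * v / 1000
  = 8822 * 4.6 / 1000
  = 40581.20 / 1000
  = 40.58 kW


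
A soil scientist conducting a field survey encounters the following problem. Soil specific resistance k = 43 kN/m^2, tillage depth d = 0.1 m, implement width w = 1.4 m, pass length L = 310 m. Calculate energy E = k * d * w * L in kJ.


E = k * d * w * L
  = 43 * 0.1 * 1.4 * 310
  = 1866.20 kJ


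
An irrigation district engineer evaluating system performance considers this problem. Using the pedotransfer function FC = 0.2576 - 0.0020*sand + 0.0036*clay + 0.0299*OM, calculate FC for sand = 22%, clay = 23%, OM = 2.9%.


FC = 0.2576 - 0.0020*22 + 0.0036*23 + 0.0299*2.9
   = 0.2576 - 0.0440 + 0.0828 + 0.0867
   = 0.3831


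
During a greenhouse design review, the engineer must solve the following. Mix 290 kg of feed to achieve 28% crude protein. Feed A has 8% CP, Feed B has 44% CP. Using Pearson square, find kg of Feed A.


parts_A = CP_b - target = 44 - 28 = 16
parts_B = target - CP_a = 28 - 8 = 20
total_parts = 16 + 20 = 36
Feed A = 290 * 16 / 36 = 128.89 kg
Feed B = 290 * 20 / 36 = 161.11 kg

128.89 kg


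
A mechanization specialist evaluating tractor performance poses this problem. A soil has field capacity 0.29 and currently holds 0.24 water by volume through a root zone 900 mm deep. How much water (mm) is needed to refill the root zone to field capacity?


SMD = (FC - theta) * D
    = (0.29 - 0.24) * 900
    = 0.050 * 900
    = 45 mm


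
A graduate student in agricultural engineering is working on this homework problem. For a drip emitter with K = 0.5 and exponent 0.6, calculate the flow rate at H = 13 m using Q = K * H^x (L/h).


Q = K * H^x
  = 0.5 * 13^0.6
  = 0.5 * 4.6598
  = 2.33 L/h


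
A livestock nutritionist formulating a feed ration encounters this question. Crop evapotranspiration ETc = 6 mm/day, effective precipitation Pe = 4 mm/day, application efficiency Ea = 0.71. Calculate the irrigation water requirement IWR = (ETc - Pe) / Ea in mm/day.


IWR = (ETc - Pe) / Ea
    = (6 - 4) / 0.71
    = 2 / 0.71
    = 2.82 mm/day


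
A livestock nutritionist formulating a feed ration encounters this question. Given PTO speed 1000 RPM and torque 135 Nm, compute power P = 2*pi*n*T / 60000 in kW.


P = 2*pi*n*T / 60000
  = 2*pi * 1000 * 135 / 60000
  = 848230.02 / 60000
  = 14.14 kW


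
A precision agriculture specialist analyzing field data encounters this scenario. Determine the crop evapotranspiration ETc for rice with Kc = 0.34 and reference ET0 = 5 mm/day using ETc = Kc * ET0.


ETc = Kc * ET0
    = 0.34 * 5
    = 1.70 mm/day


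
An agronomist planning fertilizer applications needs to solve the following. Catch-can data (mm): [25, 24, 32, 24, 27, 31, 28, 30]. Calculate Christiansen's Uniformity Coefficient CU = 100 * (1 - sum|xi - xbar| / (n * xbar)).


xbar = 221 / 8 = 27.625
sum|xi - xbar| = 21
CU = 100 * (1 - 21 / (8 * 27.625))
   = 100 * (1 - 0.0950)
   = 90.50%


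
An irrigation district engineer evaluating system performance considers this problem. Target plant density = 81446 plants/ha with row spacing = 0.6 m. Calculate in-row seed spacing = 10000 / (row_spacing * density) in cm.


spacing = 10000 / (row_sp * density)
        = 10000 / (0.6 * 81446)
        = 10000 / 48867.60
        = 0.20463 m = 20.46 cm


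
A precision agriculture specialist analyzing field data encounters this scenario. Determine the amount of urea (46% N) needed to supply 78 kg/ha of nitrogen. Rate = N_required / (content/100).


Rate = N_required / (N_content / 100)
     = 78 / (46 / 100)
     = 78 / 0.46
     = 169.57 kg/ha


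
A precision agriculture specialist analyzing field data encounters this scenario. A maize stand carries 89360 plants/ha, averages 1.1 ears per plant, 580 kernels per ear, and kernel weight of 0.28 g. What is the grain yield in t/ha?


Y = density * ears * kernels * kw
  = 89360 * 1.1 * 580 * 0.28 g/ha
  = 15963270.40 g/ha
  = 15963.27 kg/ha = 15.96 t/ha


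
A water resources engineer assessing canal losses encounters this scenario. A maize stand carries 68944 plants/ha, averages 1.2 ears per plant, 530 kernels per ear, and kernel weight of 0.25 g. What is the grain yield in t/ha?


Y = density * ears * kernels * kw
  = 68944 * 1.2 * 530 * 0.25 g/ha
  = 10962096 g/ha
  = 10962.10 kg/ha = 10.96 t/ha


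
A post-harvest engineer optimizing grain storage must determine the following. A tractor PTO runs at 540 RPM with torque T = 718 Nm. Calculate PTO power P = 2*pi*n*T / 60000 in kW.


P = 2*pi*n*T / 60000
  = 2*pi * 540 * 718 / 60000
  = 2436116.61 / 60000
  = 40.60 kW


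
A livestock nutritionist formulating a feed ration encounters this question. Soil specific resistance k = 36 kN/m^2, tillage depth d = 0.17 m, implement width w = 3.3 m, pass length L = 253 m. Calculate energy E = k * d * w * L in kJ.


E = k * d * w * L
  = 36 * 0.17 * 3.3 * 253
  = 5109.59 kJ


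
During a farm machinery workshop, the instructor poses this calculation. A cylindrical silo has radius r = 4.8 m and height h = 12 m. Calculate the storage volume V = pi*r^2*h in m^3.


V = pi * r^2 * h
  = pi * 4.8^2 * 12
  = pi * 23.04 * 12
  = 868.59 m^3


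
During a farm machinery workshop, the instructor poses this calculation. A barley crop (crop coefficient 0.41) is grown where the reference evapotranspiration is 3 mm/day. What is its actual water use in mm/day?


ETc = Kc * ET0
    = 0.41 * 3
    = 1.23 mm/day


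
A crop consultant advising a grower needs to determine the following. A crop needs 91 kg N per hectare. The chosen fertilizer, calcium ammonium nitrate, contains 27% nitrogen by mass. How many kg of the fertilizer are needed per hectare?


Rate = N_required / (N_content / 100)
     = 91 / (27 / 100)
     = 91 / 0.27
     = 337.04 kg/ha


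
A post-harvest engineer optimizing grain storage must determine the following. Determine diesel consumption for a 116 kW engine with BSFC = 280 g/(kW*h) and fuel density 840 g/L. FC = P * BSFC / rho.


FC = P * BSFC / rho_fuel
   = 116 * 280 / 840
   = 32480 / 840
   = 38.67 L/h


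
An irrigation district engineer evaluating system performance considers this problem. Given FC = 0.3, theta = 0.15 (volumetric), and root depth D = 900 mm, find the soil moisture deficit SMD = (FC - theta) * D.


SMD = (FC - theta) * D
    = (0.3 - 0.15) * 900
    = 0.150 * 900
    = 135 mm


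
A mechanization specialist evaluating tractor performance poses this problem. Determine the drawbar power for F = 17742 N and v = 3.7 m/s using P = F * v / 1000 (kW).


P = F * v / 1000
  = 17742 * 3.7 / 1000
  = 65645.40 / 1000
  = 65.65 kW


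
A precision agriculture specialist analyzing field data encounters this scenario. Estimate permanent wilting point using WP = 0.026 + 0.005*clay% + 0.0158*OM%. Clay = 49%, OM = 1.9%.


WP = 0.026 + 0.005*49 + 0.0158*1.9
   = 0.026 + 0.2450 + 0.0300
   = 0.3010


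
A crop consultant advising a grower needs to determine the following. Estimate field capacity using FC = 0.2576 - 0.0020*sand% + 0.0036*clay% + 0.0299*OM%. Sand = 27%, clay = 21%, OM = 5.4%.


FC = 0.2576 - 0.0020*27 + 0.0036*21 + 0.0299*5.4
   = 0.2576 - 0.0540 + 0.0756 + 0.1615
   = 0.4407


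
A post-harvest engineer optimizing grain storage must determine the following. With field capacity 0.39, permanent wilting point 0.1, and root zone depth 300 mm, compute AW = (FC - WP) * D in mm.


AW = (FC - WP) * D
   = (0.39 - 0.1) * 300
   = 0.29 * 300
   = 87 mm


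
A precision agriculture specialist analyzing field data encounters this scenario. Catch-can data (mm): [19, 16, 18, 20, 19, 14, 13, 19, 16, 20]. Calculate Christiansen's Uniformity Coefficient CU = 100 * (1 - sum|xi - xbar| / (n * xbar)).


xbar = 174 / 10 = 17.400
sum|xi - xbar| = 21.200
CU = 100 * (1 - 21.200 / (10 * 17.400))
   = 100 * (1 - 0.1218)
   = 87.82%


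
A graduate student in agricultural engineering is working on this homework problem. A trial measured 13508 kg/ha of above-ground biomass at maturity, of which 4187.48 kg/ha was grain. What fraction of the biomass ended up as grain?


HI = grain_yield / biomass
   = 4187.48 / 13508
   = 0.31


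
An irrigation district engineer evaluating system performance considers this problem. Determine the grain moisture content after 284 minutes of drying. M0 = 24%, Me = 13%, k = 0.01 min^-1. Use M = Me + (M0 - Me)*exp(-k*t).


M = Me + (M0 - Me) * e^(-k*t)
  = 13 + (24 - 13) * e^(-0.01*284)
  = 13 + 11 * e^(-2.840)
  = 13 + 11 * 0.05843
  = 13 + 0.6427
  = 13.64%


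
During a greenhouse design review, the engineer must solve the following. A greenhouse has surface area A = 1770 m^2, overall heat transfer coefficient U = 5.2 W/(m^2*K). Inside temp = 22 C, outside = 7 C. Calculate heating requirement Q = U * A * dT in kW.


dT = 22 - (7) = 15 K
Q = U * A * dT
  = 5.2 * 1770 * 15
  = 138060 W = 138.06 kW


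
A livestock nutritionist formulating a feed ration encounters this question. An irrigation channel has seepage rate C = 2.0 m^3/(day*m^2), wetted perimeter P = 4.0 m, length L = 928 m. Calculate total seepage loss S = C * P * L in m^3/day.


S = C * P * L
  = 2.0 * 4.0 * 928
  = 7424 m^3/day


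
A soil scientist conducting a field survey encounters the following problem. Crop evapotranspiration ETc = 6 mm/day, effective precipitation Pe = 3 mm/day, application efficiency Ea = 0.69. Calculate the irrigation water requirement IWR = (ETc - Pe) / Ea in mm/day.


IWR = (ETc - Pe) / Ea
    = (6 - 3) / 0.69
    = 3 / 0.69
    = 4.35 mm/day


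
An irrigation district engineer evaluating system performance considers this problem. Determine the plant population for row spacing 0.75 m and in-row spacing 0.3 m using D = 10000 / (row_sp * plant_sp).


D = 10000 / (row_sp * plant_sp)
  = 10000 / (0.75 * 0.3)
  = 10000 / 0.2250
  = 44444.44 plants/ha


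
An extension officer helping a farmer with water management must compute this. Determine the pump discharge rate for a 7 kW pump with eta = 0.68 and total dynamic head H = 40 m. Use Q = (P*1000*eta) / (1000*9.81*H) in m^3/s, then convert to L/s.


Q = (P * 1000 * eta) / (rho * g * H)
  = (7 * 1000 * 0.68) / (1000 * 9.81 * 40)
  = 4760 / 392400
  = 0.01213 m^3/s = 12.13 L/s


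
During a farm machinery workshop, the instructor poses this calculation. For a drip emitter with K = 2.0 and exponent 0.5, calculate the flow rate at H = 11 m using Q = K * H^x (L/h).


Q = K * H^x
  = 2.0 * 11^0.5
  = 2.0 * 3.3166
  = 6.63 L/h


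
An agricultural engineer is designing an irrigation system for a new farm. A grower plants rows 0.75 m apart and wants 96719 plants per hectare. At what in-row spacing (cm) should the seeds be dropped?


spacing = 10000 / (row_sp * density)
        = 10000 / (0.75 * 96719)
        = 10000 / 72539.25
        = 0.13786 m = 13.79 cm


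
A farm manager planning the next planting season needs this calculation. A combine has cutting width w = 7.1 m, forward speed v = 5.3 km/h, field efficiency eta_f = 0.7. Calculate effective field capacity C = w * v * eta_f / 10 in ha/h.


C = w * v * eta_f / 10
  = 7.1 * 5.3 * 0.7 / 10
  = 26.34 / 10
  = 2.63 ha/h


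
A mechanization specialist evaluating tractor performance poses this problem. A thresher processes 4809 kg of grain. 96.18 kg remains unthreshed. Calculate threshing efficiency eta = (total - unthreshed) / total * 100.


eta = (total - unthreshed) / total * 100
    = (4809 - 96.18) / 4809 * 100
    = 4712.82 / 4809 * 100
    = 98%


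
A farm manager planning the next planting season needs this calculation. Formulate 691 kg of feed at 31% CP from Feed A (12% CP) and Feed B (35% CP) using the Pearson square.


parts_A = CP_b - target = 35 - 31 = 4
parts_B = target - CP_a = 31 - 12 = 19
total_parts = 4 + 19 = 23
Feed A = 691 * 4 / 23 = 120.17 kg
Feed B = 691 * 19 / 23 = 570.83 kg

120.17 kg


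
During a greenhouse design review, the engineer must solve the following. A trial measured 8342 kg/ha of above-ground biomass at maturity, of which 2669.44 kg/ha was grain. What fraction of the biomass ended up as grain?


HI = grain_yield / biomass
   = 2669.44 / 8342
   = 0.32


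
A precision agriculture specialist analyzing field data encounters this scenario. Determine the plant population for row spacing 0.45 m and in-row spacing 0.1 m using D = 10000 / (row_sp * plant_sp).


D = 10000 / (row_sp * plant_sp)
  = 10000 / (0.45 * 0.1)
  = 10000 / 0.0450
  = 222222.22 plants/ha


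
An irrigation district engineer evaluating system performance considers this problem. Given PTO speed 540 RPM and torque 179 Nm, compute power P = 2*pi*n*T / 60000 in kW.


P = 2*pi*n*T / 60000
  = 2*pi * 540 * 179 / 60000
  = 607332.69 / 60000
  = 10.12 kW


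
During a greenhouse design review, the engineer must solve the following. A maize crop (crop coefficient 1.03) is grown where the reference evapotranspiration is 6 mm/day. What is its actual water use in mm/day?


ETc = Kc * ET0
    = 1.03 * 6
    = 6.18 mm/day


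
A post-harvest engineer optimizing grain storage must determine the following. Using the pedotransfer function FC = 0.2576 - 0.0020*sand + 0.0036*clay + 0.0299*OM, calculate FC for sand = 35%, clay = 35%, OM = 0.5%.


FC = 0.2576 - 0.0020*35 + 0.0036*35 + 0.0299*0.5
   = 0.2576 - 0.0700 + 0.1260 + 0.0150
   = 0.3286


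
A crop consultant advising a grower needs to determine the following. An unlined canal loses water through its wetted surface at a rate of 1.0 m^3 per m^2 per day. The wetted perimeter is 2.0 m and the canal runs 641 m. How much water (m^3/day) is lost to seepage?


S = C * P * L
  = 1.0 * 2.0 * 641
  = 1282 m^3/day


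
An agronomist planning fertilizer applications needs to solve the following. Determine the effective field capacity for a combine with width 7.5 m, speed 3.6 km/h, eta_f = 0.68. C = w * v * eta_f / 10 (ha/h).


C = w * v * eta_f / 10
  = 7.5 * 3.6 * 0.68 / 10
  = 18.36 / 10
  = 1.84 ha/h
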